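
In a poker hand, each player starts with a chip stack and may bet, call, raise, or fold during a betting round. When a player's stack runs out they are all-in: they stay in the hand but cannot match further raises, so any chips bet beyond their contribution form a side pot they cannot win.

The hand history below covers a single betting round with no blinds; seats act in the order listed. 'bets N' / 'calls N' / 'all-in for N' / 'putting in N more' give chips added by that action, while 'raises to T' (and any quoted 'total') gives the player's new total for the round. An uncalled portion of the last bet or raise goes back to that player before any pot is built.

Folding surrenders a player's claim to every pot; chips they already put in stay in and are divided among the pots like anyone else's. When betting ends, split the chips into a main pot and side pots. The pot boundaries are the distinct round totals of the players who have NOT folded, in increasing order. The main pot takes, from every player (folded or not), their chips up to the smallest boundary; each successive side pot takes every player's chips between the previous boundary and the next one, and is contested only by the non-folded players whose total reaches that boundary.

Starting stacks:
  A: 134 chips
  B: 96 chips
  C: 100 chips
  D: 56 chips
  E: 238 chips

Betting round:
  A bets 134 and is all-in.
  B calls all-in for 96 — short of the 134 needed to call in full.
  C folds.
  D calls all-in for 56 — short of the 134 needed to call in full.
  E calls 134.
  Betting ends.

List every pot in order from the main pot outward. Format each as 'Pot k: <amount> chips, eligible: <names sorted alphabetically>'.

Contributions: A=134, B=96, D=56, E=134
Folded: C
Pot levels (distinct totals of non-folded players): 56, 96, 134
Layer 1-56: 56 each from A, B, D, E = 56*4 = 224 chips; eligible A, B, D, E
Layer 57-96: 40 each from A, B, E = 40*3 = 120 chips; eligible A, B, E
Layer 97-134: 38 each from A, E = 38*2 = 76 chips; eligible A, E

Pot 1: 224 chips, eligible: A, B, D, E
Pot 2: 120 chips, eligible: A, B, E
Pot 3: 76 chips, eligible: A, E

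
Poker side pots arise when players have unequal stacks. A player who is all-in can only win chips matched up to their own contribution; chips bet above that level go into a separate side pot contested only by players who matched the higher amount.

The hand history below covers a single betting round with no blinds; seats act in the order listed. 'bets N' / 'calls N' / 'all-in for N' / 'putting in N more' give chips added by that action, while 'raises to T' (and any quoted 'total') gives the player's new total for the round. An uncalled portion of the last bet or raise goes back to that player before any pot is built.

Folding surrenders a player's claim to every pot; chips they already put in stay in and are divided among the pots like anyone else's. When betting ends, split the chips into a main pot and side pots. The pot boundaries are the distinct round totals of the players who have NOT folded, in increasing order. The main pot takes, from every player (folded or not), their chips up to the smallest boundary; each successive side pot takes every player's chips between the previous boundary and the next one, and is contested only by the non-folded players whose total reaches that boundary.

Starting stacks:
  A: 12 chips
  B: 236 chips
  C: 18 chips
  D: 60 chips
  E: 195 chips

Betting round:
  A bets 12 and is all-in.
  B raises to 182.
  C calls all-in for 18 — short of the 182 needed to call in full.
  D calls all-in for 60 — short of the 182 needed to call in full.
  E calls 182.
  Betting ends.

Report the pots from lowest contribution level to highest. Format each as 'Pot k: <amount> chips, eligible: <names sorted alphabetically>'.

Pot 1: 60 chips, eligible: A, B, C, D, E
Pot 2: 24 chips, eligible: B, C, D, E
Pot 3: 126 chips, eligible: B, D, E
Pot 4: 244 chips, eligible: B, E

Derivation:
Contributions: A=12, B=182, C=18, D=60, E=182
Pot levels (distinct totals of non-folded players): 12, 18, 60, 182
Layer 1-12: 12 each from A, B, C, D, E = 12*5 = 60 chips; eligible A, B, C, D, E
Layer 13-18: 6 each from B, C, D, E = 6*4 = 24 chips; eligible B, C, D, E
Layer 19-60: 42 each from B, D, E = 42*3 = 126 chips; eligible B, D, E
Layer 61-182: 122 each from B, E = 122*2 = 244 chips; eligible B, E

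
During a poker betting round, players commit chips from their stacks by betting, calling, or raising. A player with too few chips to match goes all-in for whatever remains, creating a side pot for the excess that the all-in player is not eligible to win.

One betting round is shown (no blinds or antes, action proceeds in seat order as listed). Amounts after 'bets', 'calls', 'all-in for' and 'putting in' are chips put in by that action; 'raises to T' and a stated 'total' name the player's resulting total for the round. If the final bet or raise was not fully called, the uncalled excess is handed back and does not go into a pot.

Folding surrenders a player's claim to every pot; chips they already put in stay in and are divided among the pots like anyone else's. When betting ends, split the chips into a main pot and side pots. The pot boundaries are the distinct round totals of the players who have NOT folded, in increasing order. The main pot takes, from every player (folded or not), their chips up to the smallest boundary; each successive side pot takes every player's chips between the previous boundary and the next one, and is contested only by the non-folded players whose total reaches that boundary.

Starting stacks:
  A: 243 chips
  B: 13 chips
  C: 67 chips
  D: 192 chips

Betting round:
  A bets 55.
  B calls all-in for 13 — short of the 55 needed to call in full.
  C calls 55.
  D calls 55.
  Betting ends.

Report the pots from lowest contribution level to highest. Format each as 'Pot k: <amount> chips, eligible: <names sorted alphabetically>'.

Pot 1: 52 chips, eligible: A, B, C, D
Pot 2: 126 chips, eligible: A, C, D

Derivation:
Contributions: A=55, B=13, C=55, D=55
Pot levels (distinct totals of non-folded players): 13, 55
Layer 1-13: 13 each from A, B, C, D = 13*4 = 52 chips; eligible A, B, C, D
Layer 14-55: 42 each from A, C, D = 42*3 = 126 chips; eligible A, C, D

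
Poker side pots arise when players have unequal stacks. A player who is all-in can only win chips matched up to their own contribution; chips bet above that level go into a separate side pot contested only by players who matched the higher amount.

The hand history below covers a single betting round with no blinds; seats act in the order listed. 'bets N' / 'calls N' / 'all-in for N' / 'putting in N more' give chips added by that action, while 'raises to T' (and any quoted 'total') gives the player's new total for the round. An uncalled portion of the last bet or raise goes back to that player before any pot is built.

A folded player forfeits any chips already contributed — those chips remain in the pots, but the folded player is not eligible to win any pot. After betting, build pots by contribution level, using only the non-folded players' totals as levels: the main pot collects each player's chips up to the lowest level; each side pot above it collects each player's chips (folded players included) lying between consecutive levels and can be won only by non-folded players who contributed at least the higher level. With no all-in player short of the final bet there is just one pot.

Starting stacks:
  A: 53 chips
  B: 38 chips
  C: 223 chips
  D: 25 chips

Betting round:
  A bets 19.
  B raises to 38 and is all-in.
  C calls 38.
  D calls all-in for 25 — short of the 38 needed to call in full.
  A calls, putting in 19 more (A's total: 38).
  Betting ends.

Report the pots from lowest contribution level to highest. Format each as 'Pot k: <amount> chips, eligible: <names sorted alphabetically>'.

Contributions: A=38, B=38, C=38, D=25
Pot levels (distinct totals of non-folded players): 25, 38
Layer 1-25: 25 each from A, B, C, D = 25*4 = 100 chips; eligible A, B, C, D
Layer 26-38: 13 each from A, B, C = 13*3 = 39 chips; eligible A, B, C

Pot 1: 100 chips, eligible: A, B, C, D
Pot 2: 39 chips, eligible: A, B, C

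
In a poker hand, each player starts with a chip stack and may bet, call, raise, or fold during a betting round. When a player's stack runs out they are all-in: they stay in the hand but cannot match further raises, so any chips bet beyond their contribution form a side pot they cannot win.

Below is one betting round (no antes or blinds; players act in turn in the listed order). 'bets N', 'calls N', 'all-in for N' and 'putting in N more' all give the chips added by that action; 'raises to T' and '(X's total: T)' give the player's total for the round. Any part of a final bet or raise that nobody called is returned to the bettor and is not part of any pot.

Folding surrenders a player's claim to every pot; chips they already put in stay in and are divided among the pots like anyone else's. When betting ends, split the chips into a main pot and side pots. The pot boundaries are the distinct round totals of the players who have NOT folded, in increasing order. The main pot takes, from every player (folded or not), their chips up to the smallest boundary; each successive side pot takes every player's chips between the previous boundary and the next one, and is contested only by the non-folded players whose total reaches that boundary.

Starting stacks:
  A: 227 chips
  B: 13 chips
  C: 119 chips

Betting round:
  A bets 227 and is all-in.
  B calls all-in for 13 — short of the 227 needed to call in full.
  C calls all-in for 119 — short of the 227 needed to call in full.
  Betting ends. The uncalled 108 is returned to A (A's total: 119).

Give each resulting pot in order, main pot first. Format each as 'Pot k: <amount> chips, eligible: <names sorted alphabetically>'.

Contributions (after 108 returned to A): A=119, B=13, C=119
Pot levels (distinct totals of non-folded players): 13, 119
Layer 1-13: 13 each from A, B, C = 13*3 = 39 chips; eligible A, B, C
Layer 14-119: 106 each from A, C = 106*2 = 212 chips; eligible A, C

Pot 1: 39 chips, eligible: A, B, C
Pot 2: 212 chips, eligible: A, C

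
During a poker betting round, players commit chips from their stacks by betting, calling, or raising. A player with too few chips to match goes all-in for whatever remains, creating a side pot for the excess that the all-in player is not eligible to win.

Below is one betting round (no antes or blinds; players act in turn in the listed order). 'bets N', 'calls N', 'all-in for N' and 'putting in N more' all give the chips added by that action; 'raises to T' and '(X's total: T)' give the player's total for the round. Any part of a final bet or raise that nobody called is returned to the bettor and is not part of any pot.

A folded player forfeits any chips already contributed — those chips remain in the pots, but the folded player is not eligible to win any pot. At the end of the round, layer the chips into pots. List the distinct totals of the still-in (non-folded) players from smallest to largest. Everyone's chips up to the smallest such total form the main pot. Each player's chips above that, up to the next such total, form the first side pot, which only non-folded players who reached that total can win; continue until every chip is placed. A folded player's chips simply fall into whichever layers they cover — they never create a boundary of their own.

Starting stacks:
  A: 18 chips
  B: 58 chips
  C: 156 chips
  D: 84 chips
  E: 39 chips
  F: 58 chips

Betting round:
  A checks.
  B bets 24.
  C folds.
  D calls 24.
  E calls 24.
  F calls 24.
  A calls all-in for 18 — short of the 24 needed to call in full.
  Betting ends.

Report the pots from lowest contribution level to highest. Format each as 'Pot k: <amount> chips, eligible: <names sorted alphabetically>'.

Pot 1: 90 chips, eligible: A, B, D, E, F
Pot 2: 24 chips, eligible: B, D, E, F

Derivation:
Contributions: A=18, B=24, D=24, E=24, F=24
Folded: C
Pot levels (distinct totals of non-folded players): 18, 24
Layer 1-18: 18 each from A, B, D, E, F = 18*5 = 90 chips; eligible A, B, D, E, F
Layer 19-24: 6 each from B, D, E, F = 6*4 = 24 chips; eligible B, D, E, F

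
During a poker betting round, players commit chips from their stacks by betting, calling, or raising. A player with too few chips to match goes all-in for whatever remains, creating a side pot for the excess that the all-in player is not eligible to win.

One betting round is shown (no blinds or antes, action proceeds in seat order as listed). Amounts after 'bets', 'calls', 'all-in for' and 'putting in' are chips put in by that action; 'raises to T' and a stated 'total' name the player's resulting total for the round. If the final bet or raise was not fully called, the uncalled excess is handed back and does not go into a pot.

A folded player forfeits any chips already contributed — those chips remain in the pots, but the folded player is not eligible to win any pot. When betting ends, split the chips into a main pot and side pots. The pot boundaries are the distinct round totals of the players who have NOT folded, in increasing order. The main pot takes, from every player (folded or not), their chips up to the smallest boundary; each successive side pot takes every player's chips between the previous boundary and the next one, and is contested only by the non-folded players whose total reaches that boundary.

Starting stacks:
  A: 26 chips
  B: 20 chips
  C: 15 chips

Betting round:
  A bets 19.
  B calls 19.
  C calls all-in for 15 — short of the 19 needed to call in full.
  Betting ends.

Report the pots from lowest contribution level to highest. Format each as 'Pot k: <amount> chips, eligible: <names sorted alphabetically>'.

Pot 1: 45 chips, eligible: A, B, C
Pot 2: 8 chips, eligible: A, B

Derivation:
Contributions: A=19, B=19, C=15
Pot levels (distinct totals of non-folded players): 15, 19
Layer 1-15: 15 each from A, B, C = 15*3 = 45 chips; eligible A, B, C
Layer 16-19: 4 each from A, B = 4*2 = 8 chips; eligible A, B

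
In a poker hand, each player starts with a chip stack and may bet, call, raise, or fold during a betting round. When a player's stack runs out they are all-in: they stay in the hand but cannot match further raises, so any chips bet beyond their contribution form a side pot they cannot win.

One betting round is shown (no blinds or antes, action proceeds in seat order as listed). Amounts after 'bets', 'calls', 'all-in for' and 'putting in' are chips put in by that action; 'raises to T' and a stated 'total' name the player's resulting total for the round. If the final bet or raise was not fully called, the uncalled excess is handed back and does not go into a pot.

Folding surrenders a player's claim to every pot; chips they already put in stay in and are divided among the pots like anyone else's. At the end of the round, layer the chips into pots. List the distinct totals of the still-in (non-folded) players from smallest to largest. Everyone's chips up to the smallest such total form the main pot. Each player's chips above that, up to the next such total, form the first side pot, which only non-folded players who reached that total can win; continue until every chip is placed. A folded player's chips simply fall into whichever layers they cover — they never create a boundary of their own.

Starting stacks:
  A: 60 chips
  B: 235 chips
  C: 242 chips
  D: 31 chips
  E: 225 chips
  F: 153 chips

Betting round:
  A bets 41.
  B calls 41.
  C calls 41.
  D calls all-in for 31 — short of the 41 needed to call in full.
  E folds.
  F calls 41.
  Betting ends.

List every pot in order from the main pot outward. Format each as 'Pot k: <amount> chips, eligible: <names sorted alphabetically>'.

Contributions: A=41, B=41, C=41, D=31, F=41
Folded: E
Pot levels (distinct totals of non-folded players): 31, 41
Layer 1-31: 31 each from A, B, C, D, F = 31*5 = 155 chips; eligible A, B, C, D, F
Layer 32-41: 10 each from A, B, C, F = 10*4 = 40 chips; eligible A, B, C, F

Pot 1: 155 chips, eligible: A, B, C, D, F
Pot 2: 40 chips, eligible: A, B, C, F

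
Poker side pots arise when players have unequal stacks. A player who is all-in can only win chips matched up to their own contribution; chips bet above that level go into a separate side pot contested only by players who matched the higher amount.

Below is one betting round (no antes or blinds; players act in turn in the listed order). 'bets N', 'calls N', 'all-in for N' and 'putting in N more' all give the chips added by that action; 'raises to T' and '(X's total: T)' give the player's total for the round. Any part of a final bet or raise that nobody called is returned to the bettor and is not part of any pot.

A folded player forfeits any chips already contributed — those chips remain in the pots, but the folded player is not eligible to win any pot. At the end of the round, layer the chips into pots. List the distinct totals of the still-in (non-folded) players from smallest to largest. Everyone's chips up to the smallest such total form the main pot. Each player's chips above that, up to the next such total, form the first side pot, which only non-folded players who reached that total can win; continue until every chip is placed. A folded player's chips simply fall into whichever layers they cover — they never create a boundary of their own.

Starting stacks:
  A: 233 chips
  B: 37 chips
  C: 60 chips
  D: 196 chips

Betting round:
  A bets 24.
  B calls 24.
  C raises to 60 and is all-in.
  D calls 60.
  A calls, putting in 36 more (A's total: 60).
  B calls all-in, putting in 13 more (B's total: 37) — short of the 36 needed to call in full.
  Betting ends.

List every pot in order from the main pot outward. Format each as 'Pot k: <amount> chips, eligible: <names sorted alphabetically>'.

Contributions: A=60, B=37, C=60, D=60
Pot levels (distinct totals of non-folded players): 37, 60
Layer 1-37: 37 each from A, B, C, D = 37*4 = 148 chips; eligible A, B, C, D
Layer 38-60: 23 each from A, C, D = 23*3 = 69 chips; eligible A, C, D

Pot 1: 148 chips, eligible: A, B, C, D
Pot 2: 69 chips, eligible: A, C, D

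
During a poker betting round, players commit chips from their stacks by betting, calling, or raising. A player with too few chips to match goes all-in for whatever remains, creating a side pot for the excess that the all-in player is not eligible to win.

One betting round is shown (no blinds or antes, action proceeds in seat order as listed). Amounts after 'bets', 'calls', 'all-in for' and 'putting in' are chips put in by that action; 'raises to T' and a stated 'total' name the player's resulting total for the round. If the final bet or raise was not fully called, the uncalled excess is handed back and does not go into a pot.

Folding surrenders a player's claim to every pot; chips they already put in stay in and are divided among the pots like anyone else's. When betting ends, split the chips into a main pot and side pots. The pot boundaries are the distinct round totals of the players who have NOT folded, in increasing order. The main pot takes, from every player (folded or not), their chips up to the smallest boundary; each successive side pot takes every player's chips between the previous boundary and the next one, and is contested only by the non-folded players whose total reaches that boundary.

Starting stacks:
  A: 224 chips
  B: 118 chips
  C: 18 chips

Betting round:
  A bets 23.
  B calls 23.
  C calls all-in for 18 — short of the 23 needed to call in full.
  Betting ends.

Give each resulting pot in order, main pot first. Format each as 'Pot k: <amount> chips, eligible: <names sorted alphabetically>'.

Contributions: A=23, B=23, C=18
Pot levels (distinct totals of non-folded players): 18, 23
Layer 1-18: 18 each from A, B, C = 18*3 = 54 chips; eligible A, B, C
Layer 19-23: 5 each from A, B = 5*2 = 10 chips; eligible A, B

Pot 1: 54 chips, eligible: A, B, C
Pot 2: 10 chips, eligible: A, B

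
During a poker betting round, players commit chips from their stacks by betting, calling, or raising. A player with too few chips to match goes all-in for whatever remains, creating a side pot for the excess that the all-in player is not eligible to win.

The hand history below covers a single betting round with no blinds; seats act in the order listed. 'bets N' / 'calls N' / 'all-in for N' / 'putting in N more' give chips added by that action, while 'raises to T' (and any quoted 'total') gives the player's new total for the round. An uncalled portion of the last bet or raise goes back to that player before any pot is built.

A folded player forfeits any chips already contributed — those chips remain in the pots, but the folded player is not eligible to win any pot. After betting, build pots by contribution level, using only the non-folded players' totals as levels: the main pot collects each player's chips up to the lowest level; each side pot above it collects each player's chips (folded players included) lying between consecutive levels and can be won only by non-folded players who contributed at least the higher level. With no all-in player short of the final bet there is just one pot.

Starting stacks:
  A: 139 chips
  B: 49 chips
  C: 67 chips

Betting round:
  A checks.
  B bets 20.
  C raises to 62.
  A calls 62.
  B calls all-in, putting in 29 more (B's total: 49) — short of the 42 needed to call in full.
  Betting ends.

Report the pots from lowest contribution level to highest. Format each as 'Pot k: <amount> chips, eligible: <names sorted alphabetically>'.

Contributions: A=62, B=49, C=62
Pot levels (distinct totals of non-folded players): 49, 62
Layer 1-49: 49 each from A, B, C = 49*3 = 147 chips; eligible A, B, C
Layer 50-62: 13 each from A, C = 13*2 = 26 chips; eligible A, C

Pot 1: 147 chips, eligible: A, B, C
Pot 2: 26 chips, eligible: A, C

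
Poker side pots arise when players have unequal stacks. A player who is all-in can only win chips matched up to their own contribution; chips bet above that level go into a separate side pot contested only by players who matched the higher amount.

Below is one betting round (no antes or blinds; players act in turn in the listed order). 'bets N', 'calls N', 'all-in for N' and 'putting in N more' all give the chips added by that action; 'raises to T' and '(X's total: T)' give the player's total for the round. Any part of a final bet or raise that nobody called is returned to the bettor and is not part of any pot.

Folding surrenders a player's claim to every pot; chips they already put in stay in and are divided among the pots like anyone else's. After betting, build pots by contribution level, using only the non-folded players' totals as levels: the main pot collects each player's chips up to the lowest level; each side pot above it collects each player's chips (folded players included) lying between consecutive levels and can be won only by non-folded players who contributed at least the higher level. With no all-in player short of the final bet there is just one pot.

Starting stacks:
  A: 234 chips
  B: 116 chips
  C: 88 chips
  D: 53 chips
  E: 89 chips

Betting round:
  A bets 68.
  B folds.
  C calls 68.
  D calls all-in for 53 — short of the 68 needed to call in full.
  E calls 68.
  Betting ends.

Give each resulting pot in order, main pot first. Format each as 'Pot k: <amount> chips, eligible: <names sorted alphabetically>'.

Pot 1: 212 chips, eligible: A, C, D, E
Pot 2: 45 chips, eligible: A, C, E

Derivation:
Contributions: A=68, C=68, D=53, E=68
Folded: B
Pot levels (distinct totals of non-folded players): 53, 68
Layer 1-53: 53 each from A, C, D, E = 53*4 = 212 chips; eligible A, C, D, E
Layer 54-68: 15 each from A, C, E = 15*3 = 45 chips; eligible A, C, E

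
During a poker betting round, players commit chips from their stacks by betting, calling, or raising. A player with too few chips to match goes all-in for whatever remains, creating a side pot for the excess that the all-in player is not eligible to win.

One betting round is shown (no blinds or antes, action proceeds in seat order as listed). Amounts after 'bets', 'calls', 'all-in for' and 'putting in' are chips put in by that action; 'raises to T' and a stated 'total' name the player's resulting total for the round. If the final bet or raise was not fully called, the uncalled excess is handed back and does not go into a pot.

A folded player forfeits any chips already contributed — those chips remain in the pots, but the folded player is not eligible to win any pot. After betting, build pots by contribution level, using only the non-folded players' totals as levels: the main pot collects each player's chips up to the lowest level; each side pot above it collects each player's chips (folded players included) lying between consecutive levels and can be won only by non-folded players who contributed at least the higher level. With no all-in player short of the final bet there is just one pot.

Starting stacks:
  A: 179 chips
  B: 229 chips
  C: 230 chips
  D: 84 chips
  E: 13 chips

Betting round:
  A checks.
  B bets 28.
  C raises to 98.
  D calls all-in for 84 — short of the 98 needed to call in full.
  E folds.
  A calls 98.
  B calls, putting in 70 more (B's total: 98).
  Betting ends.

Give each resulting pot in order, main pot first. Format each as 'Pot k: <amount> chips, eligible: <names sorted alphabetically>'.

Contributions: A=98, B=98, C=98, D=84
Folded: E
Pot levels (distinct totals of non-folded players): 84, 98
Layer 1-84: 84 each from A, B, C, D = 84*4 = 336 chips; eligible A, B, C, D
Layer 85-98: 14 each from A, B, C = 14*3 = 42 chips; eligible A, B, C

Pot 1: 336 chips, eligible: A, B, C, D
Pot 2: 42 chips, eligible: A, B, C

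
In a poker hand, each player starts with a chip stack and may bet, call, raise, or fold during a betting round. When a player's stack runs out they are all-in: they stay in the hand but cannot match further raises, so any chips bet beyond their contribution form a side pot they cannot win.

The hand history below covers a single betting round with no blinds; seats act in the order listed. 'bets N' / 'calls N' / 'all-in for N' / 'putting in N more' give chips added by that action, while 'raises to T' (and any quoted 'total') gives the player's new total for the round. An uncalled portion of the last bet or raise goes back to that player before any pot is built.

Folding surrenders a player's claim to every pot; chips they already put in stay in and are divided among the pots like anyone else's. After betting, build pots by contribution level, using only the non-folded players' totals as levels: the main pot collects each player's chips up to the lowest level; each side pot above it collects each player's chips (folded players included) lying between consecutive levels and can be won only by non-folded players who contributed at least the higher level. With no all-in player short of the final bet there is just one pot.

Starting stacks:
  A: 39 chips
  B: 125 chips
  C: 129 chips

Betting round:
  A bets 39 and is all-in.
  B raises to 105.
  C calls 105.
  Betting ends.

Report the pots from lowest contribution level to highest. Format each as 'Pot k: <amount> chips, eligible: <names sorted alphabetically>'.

Pot 1: 117 chips, eligible: A, B, C
Pot 2: 132 chips, eligible: B, C

Derivation:
Contributions: A=39, B=105, C=105
Pot levels (distinct totals of non-folded players): 39, 105
Layer 1-39: 39 each from A, B, C = 39*3 = 117 chips; eligible A, B, C
Layer 40-105: 66 each from B, C = 66*2 = 132 chips; eligible B, C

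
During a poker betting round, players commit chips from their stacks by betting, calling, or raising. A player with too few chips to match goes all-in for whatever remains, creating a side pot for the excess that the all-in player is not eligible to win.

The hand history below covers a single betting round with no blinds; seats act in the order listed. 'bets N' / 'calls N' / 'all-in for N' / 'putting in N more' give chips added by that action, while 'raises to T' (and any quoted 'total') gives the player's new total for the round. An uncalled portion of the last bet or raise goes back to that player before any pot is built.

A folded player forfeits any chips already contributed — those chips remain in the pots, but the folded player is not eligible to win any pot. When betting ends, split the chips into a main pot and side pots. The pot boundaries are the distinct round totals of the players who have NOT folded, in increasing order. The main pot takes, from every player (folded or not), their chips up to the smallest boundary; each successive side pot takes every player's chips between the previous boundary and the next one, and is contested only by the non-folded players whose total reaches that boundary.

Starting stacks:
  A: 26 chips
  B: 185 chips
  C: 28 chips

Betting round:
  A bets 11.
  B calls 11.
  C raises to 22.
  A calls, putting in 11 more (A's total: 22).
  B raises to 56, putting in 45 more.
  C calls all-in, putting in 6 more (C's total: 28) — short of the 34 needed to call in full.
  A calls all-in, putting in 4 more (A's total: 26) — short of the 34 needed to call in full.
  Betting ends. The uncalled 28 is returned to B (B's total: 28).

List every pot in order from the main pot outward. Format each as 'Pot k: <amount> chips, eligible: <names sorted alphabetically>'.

Pot 1: 78 chips, eligible: A, B, C
Pot 2: 4 chips, eligible: B, C

Derivation:
Contributions (after 28 returned to B): A=26, B=28, C=28
Pot levels (distinct totals of non-folded players): 26, 28
Layer 1-26: 26 each from A, B, C = 26*3 = 78 chips; eligible A, B, C
Layer 27-28: 2 each from B, C = 2*2 = 4 chips; eligible B, C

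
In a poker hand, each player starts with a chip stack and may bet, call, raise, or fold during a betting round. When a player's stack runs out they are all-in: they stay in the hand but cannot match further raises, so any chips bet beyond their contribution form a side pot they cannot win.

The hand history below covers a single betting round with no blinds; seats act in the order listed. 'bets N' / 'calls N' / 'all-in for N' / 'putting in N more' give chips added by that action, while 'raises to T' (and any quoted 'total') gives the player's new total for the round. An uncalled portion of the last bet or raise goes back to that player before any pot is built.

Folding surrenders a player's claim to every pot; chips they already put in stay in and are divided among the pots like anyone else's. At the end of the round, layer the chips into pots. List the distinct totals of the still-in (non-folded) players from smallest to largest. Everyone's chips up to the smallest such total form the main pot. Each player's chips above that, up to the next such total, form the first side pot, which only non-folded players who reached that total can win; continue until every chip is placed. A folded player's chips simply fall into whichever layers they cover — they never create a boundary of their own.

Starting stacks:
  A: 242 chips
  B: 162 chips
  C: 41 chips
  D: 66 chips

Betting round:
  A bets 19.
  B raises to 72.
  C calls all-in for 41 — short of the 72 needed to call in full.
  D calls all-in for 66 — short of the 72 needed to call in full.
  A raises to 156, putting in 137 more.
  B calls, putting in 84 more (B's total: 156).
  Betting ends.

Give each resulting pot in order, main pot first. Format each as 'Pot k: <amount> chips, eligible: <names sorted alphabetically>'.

Contributions: A=156, B=156, C=41, D=66
Pot levels (distinct totals of non-folded players): 41, 66, 156
Layer 1-41: 41 each from A, B, C, D = 41*4 = 164 chips; eligible A, B, C, D
Layer 42-66: 25 each from A, B, D = 25*3 = 75 chips; eligible A, B, D
Layer 67-156: 90 each from A, B = 90*2 = 180 chips; eligible A, B

Pot 1: 164 chips, eligible: A, B, C, D
Pot 2: 75 chips, eligible: A, B, D
Pot 3: 180 chips, eligible: A, B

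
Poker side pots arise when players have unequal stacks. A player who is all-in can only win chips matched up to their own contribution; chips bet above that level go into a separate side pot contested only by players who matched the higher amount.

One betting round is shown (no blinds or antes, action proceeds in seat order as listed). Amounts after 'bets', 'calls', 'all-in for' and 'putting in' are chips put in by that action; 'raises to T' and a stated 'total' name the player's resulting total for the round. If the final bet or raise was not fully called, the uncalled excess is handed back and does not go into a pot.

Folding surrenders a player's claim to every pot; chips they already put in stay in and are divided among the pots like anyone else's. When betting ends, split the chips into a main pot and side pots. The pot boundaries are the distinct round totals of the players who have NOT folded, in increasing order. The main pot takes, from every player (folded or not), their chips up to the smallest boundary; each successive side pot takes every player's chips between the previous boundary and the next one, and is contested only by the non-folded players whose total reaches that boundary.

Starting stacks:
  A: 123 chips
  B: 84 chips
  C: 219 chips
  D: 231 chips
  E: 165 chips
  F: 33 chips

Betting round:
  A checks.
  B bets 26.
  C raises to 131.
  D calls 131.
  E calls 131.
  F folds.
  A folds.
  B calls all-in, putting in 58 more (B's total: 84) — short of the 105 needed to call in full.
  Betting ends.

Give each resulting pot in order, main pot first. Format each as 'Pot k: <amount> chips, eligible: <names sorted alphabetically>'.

Pot 1: 336 chips, eligible: B, C, D, E
Pot 2: 141 chips, eligible: C, D, E

Derivation:
Contributions: B=84, C=131, D=131, E=131
Folded: A, F
Pot levels (distinct totals of non-folded players): 84, 131
Layer 1-84: 84 each from B, C, D, E = 84*4 = 336 chips; eligible B, C, D, E
Layer 85-131: 47 each from C, D, E = 47*3 = 141 chips; eligible C, D, E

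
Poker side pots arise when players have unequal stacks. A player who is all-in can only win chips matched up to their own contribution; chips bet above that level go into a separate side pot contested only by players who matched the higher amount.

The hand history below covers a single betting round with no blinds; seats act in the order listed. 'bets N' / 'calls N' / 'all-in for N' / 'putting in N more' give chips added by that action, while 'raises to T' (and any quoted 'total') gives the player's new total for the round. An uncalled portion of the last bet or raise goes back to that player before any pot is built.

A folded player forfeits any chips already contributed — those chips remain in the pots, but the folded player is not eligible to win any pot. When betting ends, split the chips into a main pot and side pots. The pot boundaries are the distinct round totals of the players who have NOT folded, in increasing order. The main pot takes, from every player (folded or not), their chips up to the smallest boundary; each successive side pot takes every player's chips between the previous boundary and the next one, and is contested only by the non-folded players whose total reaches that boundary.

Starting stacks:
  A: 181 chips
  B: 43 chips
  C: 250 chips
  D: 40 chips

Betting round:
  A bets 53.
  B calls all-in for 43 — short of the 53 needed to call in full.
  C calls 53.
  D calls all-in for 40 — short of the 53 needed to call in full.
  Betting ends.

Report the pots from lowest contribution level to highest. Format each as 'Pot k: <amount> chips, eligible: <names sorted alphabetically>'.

Contributions: A=53, B=43, C=53, D=40
Pot levels (distinct totals of non-folded players): 40, 43, 53
Layer 1-40: 40 each from A, B, C, D = 40*4 = 160 chips; eligible A, B, C, D
Layer 41-43: 3 each from A, B, C = 3*3 = 9 chips; eligible A, B, C
Layer 44-53: 10 each from A, C = 10*2 = 20 chips; eligible A, C

Pot 1: 160 chips, eligible: A, B, C, D
Pot 2: 9 chips, eligible: A, B, C
Pot 3: 20 chips, eligible: A, C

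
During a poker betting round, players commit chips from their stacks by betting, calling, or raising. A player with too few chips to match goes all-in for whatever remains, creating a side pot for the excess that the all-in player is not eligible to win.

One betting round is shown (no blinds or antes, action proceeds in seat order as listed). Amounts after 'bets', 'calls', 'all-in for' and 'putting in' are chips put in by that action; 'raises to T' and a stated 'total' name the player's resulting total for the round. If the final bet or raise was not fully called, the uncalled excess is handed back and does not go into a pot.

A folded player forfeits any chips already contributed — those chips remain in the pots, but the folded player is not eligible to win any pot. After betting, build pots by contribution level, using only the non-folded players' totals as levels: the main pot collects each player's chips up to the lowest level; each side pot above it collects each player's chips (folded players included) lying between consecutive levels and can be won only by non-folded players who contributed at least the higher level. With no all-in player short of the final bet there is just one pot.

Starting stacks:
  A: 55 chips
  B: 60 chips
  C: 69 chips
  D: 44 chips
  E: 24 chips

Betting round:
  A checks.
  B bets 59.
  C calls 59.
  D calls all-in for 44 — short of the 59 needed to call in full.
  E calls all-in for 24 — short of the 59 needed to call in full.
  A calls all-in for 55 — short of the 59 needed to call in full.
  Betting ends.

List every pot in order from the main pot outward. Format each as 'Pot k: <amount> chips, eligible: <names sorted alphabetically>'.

Contributions: A=55, B=59, C=59, D=44, E=24
Pot levels (distinct totals of non-folded players): 24, 44, 55, 59
Layer 1-24: 24 each from A, B, C, D, E = 24*5 = 120 chips; eligible A, B, C, D, E
Layer 25-44: 20 each from A, B, C, D = 20*4 = 80 chips; eligible A, B, C, D
Layer 45-55: 11 each from A, B, C = 11*3 = 33 chips; eligible A, B, C
Layer 56-59: 4 each from B, C = 4*2 = 8 chips; eligible B, C

Pot 1: 120 chips, eligible: A, B, C, D, E
Pot 2: 80 chips, eligible: A, B, C, D
Pot 3: 33 chips, eligible: A, B, C
Pot 4: 8 chips, eligible: B, C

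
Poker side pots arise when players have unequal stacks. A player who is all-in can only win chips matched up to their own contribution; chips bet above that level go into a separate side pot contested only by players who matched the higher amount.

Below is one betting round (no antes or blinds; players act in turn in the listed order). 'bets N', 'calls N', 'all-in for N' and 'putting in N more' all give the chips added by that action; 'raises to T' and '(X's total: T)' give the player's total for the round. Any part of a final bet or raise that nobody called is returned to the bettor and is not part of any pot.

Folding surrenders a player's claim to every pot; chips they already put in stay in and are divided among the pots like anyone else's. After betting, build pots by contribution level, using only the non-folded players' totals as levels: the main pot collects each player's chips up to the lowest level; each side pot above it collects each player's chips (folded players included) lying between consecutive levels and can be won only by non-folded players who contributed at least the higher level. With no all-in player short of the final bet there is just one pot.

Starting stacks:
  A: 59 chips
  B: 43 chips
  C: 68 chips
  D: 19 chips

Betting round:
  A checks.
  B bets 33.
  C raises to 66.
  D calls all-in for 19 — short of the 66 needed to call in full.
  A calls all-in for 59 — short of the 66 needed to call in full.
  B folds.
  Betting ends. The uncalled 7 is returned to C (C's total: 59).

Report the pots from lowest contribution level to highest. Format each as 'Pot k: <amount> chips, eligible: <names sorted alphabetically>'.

Contributions (after 7 returned to C): A=59, B=33, C=59, D=19
Folded: B
Pot levels (distinct totals of non-folded players): 19, 59
Layer 1-19: 19 each from A, B, C, D = 19*4 = 76 chips; eligible A, C, D
Layer 20-59: A 40 + B 14 + C 40 = 94 chips; eligible A, C

Pot 1: 76 chips, eligible: A, C, D
Pot 2: 94 chips, eligible: A, C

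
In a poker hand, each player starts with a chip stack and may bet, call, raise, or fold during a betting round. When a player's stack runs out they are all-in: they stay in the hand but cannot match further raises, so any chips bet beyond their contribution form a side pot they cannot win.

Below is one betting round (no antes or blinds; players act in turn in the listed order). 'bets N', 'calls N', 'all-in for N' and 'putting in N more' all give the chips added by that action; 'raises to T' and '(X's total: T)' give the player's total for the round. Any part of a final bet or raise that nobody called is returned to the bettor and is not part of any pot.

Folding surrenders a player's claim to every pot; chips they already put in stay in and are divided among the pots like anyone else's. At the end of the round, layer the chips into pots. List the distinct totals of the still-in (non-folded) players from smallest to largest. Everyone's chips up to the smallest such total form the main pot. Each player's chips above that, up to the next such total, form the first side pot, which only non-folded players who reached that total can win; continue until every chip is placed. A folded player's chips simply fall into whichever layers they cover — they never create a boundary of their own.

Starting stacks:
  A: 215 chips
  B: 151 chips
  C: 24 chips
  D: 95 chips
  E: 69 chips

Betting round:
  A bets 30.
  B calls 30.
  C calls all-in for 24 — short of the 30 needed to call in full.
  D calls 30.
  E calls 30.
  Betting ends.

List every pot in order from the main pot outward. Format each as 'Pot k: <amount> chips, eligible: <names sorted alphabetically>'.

Contributions: A=30, B=30, C=24, D=30, E=30
Pot levels (distinct totals of non-folded players): 24, 30
Layer 1-24: 24 each from A, B, C, D, E = 24*5 = 120 chips; eligible A, B, C, D, E
Layer 25-30: 6 each from A, B, D, E = 6*4 = 24 chips; eligible A, B, D, E

Pot 1: 120 chips, eligible: A, B, C, D, E
Pot 2: 24 chips, eligible: A, B, D, E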